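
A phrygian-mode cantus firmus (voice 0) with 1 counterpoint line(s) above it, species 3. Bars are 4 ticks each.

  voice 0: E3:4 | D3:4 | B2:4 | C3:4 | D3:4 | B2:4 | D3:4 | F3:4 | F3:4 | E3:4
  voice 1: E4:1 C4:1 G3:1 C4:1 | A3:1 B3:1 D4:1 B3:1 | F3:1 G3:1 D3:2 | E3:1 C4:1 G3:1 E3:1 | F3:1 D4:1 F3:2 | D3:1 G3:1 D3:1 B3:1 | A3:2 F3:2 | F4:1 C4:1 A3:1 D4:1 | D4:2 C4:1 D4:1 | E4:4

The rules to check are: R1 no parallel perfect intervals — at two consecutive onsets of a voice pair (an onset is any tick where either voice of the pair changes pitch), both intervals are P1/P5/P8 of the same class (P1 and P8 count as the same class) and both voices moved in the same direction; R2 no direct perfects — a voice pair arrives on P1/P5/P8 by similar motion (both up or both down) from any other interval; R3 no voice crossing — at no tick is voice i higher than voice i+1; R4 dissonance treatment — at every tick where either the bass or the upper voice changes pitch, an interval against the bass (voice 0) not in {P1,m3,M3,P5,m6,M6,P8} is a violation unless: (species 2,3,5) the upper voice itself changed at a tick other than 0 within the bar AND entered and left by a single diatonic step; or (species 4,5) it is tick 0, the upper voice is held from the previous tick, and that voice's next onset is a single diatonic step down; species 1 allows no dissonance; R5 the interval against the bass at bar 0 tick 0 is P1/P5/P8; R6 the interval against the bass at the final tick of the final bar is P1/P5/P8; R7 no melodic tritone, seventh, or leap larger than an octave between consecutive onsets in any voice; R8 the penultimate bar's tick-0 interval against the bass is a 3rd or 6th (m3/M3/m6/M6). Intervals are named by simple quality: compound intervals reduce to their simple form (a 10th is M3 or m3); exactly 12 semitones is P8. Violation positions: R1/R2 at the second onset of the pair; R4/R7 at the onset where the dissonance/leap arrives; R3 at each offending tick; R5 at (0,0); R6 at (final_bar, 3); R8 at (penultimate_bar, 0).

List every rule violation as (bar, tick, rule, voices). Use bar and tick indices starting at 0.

bar 0: v0=E3 v1=E4 downbeat P8
bar 1: v0=D3 v1=A3 downbeat P5
bar 2: v0=B2 v1=F3 downbeat TT
bar 3: v0=C3 v1=E3 downbeat M3
bar 4: v0=D3 v1=F3 downbeat m3
bar 5: v0=B2 v1=D3 downbeat m3
bar 6: v0=D3 v1=A3 downbeat P5
bar 7: v0=F3 v1=F4 downbeat P8
bar 8: v0=F3 v1=D4 downbeat M6
bar 9: v0=E3 v1=E4 downbeat P8
  -> R2 @ bar 1 tick 0 v(0, 1): E3/C4 m6 -> D3/A3 P5 similar
  -> R4 @ bar 2 tick 0 v(0, 1): B2/F3 TT untreated
  -> R7 @ bar 2 tick 0 v(1,): B3->F3 leap 6st
  -> R2 @ bar 7 tick 0 v(0, 1): D3/F3 m3 -> F3/F4 P8 similar

(1, 0, R2, (0, 1))
(2, 0, R4, (0, 1))
(2, 0, R7, (1,))
(7, 0, R2, (0, 1))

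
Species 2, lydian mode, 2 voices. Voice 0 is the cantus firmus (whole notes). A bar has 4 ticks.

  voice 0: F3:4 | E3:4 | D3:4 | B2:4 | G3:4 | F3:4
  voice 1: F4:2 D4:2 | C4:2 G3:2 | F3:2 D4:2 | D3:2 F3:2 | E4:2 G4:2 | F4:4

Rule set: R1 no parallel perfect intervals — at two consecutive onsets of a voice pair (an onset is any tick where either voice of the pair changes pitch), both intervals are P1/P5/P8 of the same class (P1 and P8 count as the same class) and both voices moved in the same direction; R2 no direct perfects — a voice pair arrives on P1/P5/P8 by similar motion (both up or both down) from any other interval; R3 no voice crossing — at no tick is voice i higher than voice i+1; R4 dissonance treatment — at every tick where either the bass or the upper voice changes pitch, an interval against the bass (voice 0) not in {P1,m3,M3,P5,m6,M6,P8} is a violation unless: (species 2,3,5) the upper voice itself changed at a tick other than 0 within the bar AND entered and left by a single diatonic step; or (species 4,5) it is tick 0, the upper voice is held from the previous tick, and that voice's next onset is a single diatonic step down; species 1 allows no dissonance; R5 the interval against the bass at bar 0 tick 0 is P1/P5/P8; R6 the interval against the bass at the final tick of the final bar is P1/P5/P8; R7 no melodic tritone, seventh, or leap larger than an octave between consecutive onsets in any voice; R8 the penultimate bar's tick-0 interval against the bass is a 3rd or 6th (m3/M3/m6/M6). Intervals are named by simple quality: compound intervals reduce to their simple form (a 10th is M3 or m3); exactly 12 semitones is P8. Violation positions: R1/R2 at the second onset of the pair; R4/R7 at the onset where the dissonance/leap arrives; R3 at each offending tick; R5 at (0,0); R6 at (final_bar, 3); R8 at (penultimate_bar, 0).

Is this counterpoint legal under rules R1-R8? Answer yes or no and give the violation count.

bar 0: v0=F3 v1=F4 (P8)
bar 1: v0=E3 v1=C4 (m6)
bar 2: v0=D3 v1=F3 (m3)
bar 3: v0=B2 v1=D3 (m3)
bar 4: v0=G3 v1=E4 (M6)
bar 5: v0=F3 v1=F4 (P8)
  R4 @ bar3.2: B2/F3 TT untreated
  R7 @ bar4.0: F3->E4 leap 11st
  R1 @ bar5.0: G3/G4 P8 -> F3/F4 P8 similar

No (3 violations)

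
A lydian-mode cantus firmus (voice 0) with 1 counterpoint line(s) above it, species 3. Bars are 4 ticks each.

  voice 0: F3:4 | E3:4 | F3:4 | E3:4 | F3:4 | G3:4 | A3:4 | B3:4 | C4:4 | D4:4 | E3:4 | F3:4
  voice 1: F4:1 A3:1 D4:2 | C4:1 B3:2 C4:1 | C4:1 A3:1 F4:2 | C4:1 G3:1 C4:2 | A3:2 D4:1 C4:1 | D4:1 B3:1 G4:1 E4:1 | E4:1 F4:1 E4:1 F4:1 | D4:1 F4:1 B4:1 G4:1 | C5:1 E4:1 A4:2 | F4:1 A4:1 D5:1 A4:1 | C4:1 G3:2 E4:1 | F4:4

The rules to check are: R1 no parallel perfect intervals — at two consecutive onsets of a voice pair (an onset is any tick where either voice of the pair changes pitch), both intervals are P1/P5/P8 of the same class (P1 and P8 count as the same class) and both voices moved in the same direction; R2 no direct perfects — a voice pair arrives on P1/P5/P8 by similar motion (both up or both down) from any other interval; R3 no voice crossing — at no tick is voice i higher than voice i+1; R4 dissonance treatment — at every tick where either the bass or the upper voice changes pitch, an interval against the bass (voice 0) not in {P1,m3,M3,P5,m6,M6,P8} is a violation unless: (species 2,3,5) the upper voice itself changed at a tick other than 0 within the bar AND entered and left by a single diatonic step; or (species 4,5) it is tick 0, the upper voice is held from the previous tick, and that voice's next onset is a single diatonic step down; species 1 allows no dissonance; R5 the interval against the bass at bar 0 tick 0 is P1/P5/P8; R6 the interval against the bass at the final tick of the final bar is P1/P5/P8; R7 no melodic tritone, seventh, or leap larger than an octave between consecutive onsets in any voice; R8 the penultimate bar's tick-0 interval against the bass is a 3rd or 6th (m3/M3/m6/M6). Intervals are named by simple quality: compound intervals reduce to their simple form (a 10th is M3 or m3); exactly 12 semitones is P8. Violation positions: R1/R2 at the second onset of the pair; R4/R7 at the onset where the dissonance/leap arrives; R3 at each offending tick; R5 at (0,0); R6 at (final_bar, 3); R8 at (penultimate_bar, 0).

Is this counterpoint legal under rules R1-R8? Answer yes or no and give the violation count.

No (6 violations)

bar 0: v0=F3 v1=F4 (P8)
bar 1: v0=E3 v1=C4 (m6)
bar 2: v0=F3 v1=C4 (P5)
bar 3: v0=E3 v1=C4 (m6)
bar 4: v0=F3 v1=A3 (M3)
bar 5: v0=G3 v1=D4 (P5)
bar 6: v0=A3 v1=E4 (P5)
bar 7: v0=B3 v1=D4 (m3)
bar 8: v0=C4 v1=C5 (P8)
bar 9: v0=D4 v1=F4 (m3)
bar 10: v0=E3 v1=C4 (m6)
bar 11: v0=F3 v1=F4 (P8)
  R1 @ bar5.0: F3/C4 P5 -> G3/D4 P5 similar
  R4 @ bar7.1: B3/F4 TT untreated
  R7 @ bar7.2: F4->B4 leap 6st
  R2 @ bar8.0: B3/G4 m6 -> C4/C5 P8 similar
  R7 @ bar10.0: D4->E3 leap 10st
  R1 @ bar11.0: E3/E4 P8 -> F3/F4 P8 similar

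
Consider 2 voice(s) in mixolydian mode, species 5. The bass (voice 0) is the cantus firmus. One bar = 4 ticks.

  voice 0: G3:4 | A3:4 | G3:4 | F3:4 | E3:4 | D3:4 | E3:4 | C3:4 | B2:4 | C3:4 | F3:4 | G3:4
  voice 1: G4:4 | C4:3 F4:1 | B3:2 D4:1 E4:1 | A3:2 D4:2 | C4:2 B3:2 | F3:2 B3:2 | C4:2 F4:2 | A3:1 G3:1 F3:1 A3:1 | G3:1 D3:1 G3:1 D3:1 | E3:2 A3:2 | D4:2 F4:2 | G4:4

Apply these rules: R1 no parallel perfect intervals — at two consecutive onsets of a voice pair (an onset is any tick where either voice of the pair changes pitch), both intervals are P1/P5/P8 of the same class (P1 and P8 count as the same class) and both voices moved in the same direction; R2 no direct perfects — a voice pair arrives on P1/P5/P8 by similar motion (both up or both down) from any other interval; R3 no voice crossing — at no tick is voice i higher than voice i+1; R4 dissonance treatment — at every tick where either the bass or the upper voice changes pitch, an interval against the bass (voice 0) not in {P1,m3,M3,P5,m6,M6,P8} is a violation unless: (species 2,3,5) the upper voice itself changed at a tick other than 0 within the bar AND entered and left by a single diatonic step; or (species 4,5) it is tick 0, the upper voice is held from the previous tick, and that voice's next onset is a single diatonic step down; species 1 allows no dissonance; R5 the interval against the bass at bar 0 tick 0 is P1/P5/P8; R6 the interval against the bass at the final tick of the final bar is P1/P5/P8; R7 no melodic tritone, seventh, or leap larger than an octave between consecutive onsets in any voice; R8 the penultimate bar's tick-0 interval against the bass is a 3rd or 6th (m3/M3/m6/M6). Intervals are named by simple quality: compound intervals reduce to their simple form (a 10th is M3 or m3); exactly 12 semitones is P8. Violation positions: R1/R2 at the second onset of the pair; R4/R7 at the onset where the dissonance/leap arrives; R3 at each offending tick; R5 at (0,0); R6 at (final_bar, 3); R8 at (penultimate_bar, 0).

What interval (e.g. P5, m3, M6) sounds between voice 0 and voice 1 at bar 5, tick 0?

voice 0=D3 voice 1=F3 -> m3

m3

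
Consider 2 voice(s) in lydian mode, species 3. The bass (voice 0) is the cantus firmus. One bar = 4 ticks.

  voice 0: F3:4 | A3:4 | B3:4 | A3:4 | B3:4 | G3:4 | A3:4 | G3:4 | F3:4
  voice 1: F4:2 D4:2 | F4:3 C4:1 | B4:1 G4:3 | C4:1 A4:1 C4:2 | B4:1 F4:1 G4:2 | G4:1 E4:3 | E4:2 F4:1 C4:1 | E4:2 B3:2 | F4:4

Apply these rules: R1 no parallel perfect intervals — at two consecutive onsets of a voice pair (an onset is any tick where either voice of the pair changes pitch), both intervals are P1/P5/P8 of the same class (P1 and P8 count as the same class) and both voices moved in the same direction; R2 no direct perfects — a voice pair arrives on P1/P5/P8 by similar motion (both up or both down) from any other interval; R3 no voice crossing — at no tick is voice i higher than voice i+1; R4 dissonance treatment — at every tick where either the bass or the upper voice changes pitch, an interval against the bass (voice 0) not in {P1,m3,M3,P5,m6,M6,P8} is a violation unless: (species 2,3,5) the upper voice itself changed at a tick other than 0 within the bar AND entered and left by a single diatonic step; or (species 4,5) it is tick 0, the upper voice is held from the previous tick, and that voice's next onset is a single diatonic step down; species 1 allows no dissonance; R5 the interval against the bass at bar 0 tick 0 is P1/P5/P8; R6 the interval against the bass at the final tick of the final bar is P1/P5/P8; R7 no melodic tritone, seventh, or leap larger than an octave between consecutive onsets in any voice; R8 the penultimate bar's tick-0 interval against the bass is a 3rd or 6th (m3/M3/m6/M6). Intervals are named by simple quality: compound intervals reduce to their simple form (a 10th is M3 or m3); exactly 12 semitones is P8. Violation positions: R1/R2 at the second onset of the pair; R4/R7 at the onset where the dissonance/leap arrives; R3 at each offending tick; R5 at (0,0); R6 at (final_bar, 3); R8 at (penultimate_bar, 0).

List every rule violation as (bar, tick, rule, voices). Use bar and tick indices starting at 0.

bar 0: v0=F3 v1=F4 downbeat P8
bar 1: v0=A3 v1=F4 downbeat m6
bar 2: v0=B3 v1=B4 downbeat P8
bar 3: v0=A3 v1=C4 downbeat m3
bar 4: v0=B3 v1=B4 downbeat P8
bar 5: v0=G3 v1=G4 downbeat P8
bar 6: v0=A3 v1=E4 downbeat P5
bar 7: v0=G3 v1=E4 downbeat M6
bar 8: v0=F3 v1=F4 downbeat P8
  -> R2 @ bar 2 tick 0 v(0, 1): A3/C4 m3 -> B3/B4 P8 similar
  -> R7 @ bar 2 tick 0 v(1,): C4->B4 leap 11st
  -> R2 @ bar 4 tick 0 v(0, 1): A3/C4 m3 -> B3/B4 P8 similar
  -> R7 @ bar 4 tick 0 v(1,): C4->B4 leap 11st
  -> R4 @ bar 4 tick 1 v(0, 1): B3/F4 TT untreated
  -> R7 @ bar 4 tick 1 v(1,): B4->F4 leap 6st
  -> R7 @ bar 8 tick 0 v(1,): B3->F4 leap 6st

(2, 0, R2, (0, 1))
(2, 0, R7, (1,))
(4, 0, R2, (0, 1))
(4, 0, R7, (1,))
(4, 1, R4, (0, 1))
(4, 1, R7, (1,))
(8, 0, R7, (1,))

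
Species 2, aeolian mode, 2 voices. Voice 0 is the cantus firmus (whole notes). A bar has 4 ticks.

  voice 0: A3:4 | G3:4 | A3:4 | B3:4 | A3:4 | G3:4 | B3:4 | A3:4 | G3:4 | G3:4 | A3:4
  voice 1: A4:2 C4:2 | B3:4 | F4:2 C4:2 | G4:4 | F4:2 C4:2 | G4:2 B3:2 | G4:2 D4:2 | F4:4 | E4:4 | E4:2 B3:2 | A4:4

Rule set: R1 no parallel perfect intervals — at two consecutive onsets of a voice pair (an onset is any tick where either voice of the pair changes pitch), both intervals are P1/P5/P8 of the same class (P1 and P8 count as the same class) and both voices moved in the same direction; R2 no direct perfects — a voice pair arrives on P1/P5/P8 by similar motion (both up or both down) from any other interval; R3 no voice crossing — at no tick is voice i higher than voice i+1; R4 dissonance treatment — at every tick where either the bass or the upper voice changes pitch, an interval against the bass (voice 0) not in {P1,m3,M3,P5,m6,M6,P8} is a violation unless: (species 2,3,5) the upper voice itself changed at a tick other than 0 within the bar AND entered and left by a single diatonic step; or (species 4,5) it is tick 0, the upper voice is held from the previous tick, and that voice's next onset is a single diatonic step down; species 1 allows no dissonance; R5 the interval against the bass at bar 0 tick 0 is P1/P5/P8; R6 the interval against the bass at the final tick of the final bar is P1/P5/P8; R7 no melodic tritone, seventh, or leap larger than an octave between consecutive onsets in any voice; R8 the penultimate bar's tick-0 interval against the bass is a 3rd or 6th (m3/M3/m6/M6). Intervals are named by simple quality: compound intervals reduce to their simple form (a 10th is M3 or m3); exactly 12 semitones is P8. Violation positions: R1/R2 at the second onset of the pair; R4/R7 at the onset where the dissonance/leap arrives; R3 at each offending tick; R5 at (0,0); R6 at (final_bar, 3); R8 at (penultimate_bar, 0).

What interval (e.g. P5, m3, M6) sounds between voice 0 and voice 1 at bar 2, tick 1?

m6

voice 0=A3 voice 1=F4 -> m6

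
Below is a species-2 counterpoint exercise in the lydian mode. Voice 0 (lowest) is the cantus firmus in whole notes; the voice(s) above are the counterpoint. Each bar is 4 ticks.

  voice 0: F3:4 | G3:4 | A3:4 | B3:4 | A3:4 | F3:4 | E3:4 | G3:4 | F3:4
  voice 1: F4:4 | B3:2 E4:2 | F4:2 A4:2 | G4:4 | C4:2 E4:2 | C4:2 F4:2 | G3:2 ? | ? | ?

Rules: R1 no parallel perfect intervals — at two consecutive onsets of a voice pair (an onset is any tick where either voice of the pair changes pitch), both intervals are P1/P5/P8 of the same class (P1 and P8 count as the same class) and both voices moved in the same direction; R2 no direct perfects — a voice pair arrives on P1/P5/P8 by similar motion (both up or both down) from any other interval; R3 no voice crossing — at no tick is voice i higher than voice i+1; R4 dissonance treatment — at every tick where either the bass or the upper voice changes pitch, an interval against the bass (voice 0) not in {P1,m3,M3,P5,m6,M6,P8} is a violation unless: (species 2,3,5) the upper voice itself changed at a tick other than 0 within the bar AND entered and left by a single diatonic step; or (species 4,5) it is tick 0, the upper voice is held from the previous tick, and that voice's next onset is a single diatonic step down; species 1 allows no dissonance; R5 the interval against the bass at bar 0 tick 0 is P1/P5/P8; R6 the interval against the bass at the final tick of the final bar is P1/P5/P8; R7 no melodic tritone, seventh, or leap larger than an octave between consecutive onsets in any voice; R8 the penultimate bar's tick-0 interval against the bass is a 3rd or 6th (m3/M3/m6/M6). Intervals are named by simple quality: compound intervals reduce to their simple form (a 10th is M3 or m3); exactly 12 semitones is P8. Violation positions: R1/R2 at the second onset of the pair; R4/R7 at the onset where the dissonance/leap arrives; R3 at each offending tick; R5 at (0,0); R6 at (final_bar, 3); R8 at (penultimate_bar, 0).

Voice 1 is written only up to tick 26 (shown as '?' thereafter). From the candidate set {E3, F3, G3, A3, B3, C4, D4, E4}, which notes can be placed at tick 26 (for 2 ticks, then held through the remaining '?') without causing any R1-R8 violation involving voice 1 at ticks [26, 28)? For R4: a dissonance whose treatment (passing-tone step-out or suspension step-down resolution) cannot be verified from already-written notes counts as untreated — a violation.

{B3, C4, E3, E4, G3}

E3: legal
F3: violates R4
G3: legal
A3: violates R4
B3: legal
C4: legal
D4: violates R4
E4: legal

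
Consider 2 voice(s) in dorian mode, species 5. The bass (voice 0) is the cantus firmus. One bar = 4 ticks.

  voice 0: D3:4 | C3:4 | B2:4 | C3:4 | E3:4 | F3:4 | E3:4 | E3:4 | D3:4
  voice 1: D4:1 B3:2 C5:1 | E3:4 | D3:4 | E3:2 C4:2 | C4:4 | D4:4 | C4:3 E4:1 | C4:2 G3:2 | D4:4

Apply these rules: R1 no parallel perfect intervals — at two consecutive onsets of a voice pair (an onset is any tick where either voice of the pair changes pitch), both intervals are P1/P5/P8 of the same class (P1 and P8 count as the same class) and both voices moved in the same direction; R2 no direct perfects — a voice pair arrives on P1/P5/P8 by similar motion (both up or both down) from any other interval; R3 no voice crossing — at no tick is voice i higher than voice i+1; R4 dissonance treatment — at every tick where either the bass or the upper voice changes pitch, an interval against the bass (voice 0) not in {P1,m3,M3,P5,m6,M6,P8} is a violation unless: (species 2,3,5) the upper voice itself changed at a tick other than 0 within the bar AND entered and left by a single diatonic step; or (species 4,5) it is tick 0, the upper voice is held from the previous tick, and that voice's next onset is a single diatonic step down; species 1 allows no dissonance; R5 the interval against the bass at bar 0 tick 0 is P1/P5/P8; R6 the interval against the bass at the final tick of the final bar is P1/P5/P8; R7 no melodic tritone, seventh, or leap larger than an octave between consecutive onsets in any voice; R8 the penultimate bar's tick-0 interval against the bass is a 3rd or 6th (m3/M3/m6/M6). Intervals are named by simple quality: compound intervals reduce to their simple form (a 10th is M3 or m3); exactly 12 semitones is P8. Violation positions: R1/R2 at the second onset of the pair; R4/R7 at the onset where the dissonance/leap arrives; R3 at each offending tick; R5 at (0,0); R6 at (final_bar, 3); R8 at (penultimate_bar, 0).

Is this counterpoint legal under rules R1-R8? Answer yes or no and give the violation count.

No (3 violations)

bar 0: v0=D3 v1=D4 (P8)
bar 1: v0=C3 v1=E3 (M3)
bar 2: v0=B2 v1=D3 (m3)
bar 3: v0=C3 v1=E3 (M3)
bar 4: v0=E3 v1=C4 (m6)
bar 5: v0=F3 v1=D4 (M6)
bar 6: v0=E3 v1=C4 (m6)
bar 7: v0=E3 v1=C4 (m6)
bar 8: v0=D3 v1=D4 (P8)
  R4 @ bar0.3: D3/C5 m7 untreated
  R7 @ bar0.3: B3->C5 leap 13st
  R7 @ bar1.0: C5->E3 leap 20st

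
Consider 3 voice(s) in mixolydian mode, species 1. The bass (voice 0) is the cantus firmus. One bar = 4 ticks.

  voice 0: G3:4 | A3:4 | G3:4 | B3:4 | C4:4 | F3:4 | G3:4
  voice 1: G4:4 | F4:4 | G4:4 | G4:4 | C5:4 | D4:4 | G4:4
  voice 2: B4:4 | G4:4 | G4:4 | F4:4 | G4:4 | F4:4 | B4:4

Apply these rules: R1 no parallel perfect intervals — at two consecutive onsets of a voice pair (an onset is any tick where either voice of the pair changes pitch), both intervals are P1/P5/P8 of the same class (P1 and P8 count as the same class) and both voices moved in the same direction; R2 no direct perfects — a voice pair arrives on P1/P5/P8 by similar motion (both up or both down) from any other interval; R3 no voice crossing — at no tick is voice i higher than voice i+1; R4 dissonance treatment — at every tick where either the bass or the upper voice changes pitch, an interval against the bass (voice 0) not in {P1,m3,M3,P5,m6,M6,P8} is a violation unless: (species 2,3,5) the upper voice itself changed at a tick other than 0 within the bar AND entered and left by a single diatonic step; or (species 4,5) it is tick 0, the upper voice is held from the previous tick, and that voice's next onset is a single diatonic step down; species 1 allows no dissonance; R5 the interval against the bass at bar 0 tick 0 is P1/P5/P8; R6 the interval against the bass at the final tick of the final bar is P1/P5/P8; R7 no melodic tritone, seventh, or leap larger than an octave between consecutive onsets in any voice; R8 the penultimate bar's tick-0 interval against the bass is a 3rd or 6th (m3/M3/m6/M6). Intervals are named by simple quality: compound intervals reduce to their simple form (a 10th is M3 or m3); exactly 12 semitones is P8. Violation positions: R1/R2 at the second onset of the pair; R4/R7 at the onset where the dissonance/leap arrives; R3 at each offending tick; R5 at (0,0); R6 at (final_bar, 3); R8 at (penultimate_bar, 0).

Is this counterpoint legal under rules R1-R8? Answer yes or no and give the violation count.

bar 0: v0=G3 v1=G4 v2=B4 (M3)
bar 1: v0=A3 v1=F4 v2=G4 (m7)
bar 2: v0=G3 v1=G4 v2=G4 (P8)
bar 3: v0=B3 v1=G4 v2=F4 (TT)
bar 4: v0=C4 v1=C5 v2=G4 (P5)
bar 5: v0=F3 v1=D4 v2=F4 (P8)
bar 6: v0=G3 v1=G4 v2=B4 (M3)
  R5 @ bar0.0: opens on M3
  R4 @ bar1.0: A3/G4 m7 untreated
  R3 @ bar3.0: G4 above F4
  R4 @ bar3.0: B3/F4 TT untreated
  R3 @ bar3.1: G4 above F4
  R3 @ bar3.2: G4 above F4
  R3 @ bar3.3: G4 above F4
  R2 @ bar4.0: B3/G4 m6 -> C4/C5 P8 similar
  R2 @ bar4.0: B3/F4 TT -> C4/G4 P5 similar
  R3 @ bar4.0: C5 above G4
  R3 @ bar4.1: C5 above G4
  R3 @ bar4.2: C5 above G4
  R3 @ bar4.3: C5 above G4
  R2 @ bar5.0: C4/G4 P5 -> F3/F4 P8 similar
  R7 @ bar5.0: C5->D4 leap 10st
  R8 @ bar5.0: penult P8 not 3rd/6th
  R2 @ bar6.0: F3/D4 M6 -> G3/G4 P8 similar
  R7 @ bar6.0: F4->B4 leap 6st
  R6 @ bar6.3: closes on M3

No (19 violations)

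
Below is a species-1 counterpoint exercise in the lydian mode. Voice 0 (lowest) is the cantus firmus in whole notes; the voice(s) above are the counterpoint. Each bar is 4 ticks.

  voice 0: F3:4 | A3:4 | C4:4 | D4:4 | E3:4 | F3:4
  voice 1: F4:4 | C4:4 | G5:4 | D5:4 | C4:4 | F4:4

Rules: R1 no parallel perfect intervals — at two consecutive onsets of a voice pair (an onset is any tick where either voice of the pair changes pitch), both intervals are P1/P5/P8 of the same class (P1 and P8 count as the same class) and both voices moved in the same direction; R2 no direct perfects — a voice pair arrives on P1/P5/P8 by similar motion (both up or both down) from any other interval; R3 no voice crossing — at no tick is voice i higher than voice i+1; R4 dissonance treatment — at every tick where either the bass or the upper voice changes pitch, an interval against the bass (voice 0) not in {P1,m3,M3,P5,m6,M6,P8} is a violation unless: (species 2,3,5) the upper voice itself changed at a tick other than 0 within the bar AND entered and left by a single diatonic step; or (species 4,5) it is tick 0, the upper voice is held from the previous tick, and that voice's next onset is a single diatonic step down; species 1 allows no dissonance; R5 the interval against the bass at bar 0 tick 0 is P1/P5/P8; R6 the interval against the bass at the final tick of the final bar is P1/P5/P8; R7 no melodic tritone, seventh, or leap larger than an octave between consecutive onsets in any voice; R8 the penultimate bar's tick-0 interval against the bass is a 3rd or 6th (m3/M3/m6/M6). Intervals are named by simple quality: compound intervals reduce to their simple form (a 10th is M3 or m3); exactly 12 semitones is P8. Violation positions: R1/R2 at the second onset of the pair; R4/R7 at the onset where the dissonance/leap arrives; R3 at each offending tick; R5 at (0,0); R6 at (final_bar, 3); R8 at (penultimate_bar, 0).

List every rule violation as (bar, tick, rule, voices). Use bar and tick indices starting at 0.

(2, 0, R2, (0, 1))
(2, 0, R7, (1,))
(4, 0, R7, (0,))
(4, 0, R7, (1,))
(5, 0, R2, (0, 1))

bar 0: v0=F3 v1=F4 downbeat P8
bar 1: v0=A3 v1=C4 downbeat m3
bar 2: v0=C4 v1=G5 downbeat P5
bar 3: v0=D4 v1=D5 downbeat P8
bar 4: v0=E3 v1=C4 downbeat m6
bar 5: v0=F3 v1=F4 downbeat P8
  -> R2 @ bar 2 tick 0 v(0, 1): A3/C4 m3 -> C4/G5 P5 similar
  -> R7 @ bar 2 tick 0 v(1,): C4->G5 leap 19st
  -> R7 @ bar 4 tick 0 v(0,): D4->E3 leap 10st
  -> R7 @ bar 4 tick 0 v(1,): D5->C4 leap 14st
  -> R2 @ bar 5 tick 0 v(0, 1): E3/C4 m6 -> F3/F4 P8 similar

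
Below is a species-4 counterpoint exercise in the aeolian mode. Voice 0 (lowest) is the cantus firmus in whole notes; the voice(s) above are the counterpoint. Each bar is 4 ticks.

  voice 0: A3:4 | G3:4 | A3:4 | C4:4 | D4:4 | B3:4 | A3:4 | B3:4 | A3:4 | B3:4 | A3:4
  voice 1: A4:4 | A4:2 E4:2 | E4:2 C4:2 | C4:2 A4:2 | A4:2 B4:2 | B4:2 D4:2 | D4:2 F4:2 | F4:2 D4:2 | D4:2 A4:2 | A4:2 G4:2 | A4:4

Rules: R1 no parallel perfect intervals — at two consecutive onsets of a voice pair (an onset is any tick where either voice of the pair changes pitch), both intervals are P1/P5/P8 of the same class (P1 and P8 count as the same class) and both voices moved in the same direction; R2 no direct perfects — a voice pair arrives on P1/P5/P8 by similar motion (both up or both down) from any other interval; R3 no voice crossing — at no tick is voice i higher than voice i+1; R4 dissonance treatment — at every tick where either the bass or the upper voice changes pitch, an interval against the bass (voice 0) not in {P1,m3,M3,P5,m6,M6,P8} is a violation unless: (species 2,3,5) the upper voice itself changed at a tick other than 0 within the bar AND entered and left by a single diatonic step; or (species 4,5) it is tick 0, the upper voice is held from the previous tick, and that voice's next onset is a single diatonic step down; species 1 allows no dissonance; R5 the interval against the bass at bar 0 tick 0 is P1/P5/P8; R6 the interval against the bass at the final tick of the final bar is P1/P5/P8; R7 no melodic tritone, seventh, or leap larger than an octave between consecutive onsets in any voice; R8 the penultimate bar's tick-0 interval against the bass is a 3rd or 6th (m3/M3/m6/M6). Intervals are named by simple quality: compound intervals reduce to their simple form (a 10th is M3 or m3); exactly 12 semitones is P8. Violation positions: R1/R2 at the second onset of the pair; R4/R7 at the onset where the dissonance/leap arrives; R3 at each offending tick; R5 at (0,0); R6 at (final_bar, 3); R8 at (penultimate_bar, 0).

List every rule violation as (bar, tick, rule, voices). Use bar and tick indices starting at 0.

(1, 0, R4, (0, 1))
(6, 0, R4, (0, 1))
(7, 0, R4, (0, 1))
(8, 0, R4, (0, 1))
(9, 0, R8, (0, 1))

bar 0: v0=A3 v1=A4 downbeat P8
bar 1: v0=G3 v1=A4 downbeat M2
bar 2: v0=A3 v1=E4 downbeat P5
bar 3: v0=C4 v1=C4 downbeat P1
bar 4: v0=D4 v1=A4 downbeat P5
bar 5: v0=B3 v1=B4 downbeat P8
bar 6: v0=A3 v1=D4 downbeat P4
bar 7: v0=B3 v1=F4 downbeat TT
bar 8: v0=A3 v1=D4 downbeat P4
bar 9: v0=B3 v1=A4 downbeat m7
bar 10: v0=A3 v1=A4 downbeat P8
  -> R4 @ bar 1 tick 0 v(0, 1): G3/A4 M2 untreated
  -> R4 @ bar 6 tick 0 v(0, 1): A3/D4 P4 untreated
  -> R4 @ bar 7 tick 0 v(0, 1): B3/F4 TT untreated
  -> R4 @ bar 8 tick 0 v(0, 1): A3/D4 P4 untreated
  -> R8 @ bar 9 tick 0 v(0, 1): penult m7 not 3rd/6th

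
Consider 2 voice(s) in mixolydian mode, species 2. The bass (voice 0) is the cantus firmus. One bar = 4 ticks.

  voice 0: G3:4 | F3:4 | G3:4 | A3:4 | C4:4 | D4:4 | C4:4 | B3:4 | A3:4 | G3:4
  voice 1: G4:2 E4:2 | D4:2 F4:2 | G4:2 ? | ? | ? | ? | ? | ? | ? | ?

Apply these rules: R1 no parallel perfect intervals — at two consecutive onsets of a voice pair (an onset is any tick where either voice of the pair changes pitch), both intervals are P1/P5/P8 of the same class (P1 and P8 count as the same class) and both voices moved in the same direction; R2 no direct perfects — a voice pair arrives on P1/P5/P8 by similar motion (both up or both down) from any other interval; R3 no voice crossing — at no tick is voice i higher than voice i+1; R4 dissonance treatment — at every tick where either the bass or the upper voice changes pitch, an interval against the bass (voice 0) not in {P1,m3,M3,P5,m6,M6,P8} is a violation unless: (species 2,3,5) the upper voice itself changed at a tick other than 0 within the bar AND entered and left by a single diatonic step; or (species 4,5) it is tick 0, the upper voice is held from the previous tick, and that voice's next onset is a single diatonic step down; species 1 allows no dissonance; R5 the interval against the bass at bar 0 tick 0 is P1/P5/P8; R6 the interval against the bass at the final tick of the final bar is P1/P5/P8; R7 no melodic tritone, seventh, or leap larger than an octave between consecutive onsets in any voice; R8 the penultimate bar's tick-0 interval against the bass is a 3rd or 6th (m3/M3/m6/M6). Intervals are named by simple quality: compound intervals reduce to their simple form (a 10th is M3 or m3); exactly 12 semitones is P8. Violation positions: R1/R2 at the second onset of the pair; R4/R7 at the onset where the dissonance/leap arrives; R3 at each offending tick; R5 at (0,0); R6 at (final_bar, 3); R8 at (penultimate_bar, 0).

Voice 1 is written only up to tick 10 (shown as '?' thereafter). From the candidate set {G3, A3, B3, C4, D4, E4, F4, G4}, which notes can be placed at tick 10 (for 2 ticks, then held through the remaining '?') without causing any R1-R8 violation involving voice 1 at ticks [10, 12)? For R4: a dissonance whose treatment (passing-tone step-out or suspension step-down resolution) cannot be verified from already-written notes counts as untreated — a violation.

{B3, D4, E4, G3, G4}

G3: legal
A3: violates R4,R7
B3: legal
C4: violates R4
D4: legal
E4: legal
F4: violates R4
G4: legal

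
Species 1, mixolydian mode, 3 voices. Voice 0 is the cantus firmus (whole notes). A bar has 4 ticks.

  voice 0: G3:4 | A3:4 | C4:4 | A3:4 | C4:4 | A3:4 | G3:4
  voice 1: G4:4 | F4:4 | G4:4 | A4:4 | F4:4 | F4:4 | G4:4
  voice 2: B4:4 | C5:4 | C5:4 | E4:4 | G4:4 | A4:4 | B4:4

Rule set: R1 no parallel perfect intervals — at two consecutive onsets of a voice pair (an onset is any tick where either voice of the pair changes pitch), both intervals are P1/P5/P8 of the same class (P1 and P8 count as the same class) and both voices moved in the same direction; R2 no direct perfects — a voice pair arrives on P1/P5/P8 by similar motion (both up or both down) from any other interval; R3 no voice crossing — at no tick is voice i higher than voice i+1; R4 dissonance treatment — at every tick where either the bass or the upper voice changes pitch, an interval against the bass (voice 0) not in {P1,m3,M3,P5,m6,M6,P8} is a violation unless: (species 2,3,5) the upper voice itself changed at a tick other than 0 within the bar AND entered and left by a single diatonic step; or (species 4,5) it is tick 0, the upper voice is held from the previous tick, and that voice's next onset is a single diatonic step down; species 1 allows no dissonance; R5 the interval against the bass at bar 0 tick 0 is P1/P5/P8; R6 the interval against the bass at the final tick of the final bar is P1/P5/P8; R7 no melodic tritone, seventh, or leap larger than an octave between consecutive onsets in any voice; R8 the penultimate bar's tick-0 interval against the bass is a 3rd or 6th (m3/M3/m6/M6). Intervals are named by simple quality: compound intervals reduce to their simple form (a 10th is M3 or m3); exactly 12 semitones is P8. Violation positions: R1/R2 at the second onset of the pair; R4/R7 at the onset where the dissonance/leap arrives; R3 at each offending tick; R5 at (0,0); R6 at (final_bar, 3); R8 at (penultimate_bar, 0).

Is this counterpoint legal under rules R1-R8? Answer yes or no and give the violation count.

bar 0: v0=G3 v1=G4 v2=B4 (M3)
bar 1: v0=A3 v1=F4 v2=C5 (m3)
bar 2: v0=C4 v1=G4 v2=C5 (P8)
bar 3: v0=A3 v1=A4 v2=E4 (P5)
bar 4: v0=C4 v1=F4 v2=G4 (P5)
bar 5: v0=A3 v1=F4 v2=A4 (P8)
bar 6: v0=G3 v1=G4 v2=B4 (M3)
  R5 @ bar0.0: opens on M3
  R2 @ bar2.0: A3/F4 m6 -> C4/G4 P5 similar
  R2 @ bar3.0: C4/C5 P8 -> A3/E4 P5 similar
  R3 @ bar3.0: A4 above E4
  R3 @ bar3.1: A4 above E4
  R3 @ bar3.2: A4 above E4
  R3 @ bar3.3: A4 above E4
  R1 @ bar4.0: A3/E4 P5 -> C4/G4 P5 similar
  R4 @ bar4.0: C4/F4 P4 untreated
  R8 @ bar5.0: penult P8 not 3rd/6th
  R6 @ bar6.3: closes on M3

No (11 violations)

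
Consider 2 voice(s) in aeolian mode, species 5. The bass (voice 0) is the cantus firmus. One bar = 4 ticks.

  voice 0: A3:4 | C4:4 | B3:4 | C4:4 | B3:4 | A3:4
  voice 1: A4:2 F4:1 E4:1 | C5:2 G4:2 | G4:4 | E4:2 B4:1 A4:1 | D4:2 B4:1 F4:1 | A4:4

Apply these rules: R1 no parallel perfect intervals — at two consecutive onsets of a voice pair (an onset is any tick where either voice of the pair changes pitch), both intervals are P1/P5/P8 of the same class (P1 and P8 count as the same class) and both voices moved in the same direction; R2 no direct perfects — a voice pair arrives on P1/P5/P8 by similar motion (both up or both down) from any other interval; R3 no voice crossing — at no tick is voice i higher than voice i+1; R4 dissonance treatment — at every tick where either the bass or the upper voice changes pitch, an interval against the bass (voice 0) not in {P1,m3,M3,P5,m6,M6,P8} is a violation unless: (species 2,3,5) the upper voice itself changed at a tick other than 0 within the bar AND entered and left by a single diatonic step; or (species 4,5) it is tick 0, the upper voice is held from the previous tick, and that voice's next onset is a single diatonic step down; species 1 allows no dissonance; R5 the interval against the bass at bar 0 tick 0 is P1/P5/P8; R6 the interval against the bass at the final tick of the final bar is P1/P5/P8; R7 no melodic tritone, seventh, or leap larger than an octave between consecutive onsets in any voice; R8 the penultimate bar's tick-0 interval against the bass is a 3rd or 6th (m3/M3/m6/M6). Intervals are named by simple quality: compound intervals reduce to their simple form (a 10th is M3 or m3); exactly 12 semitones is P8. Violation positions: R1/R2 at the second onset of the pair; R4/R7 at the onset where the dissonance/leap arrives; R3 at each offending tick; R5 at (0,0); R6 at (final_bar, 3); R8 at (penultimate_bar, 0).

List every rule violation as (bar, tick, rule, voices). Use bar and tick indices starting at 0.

bar 0: v0=A3 v1=A4 downbeat P8
bar 1: v0=C4 v1=C5 downbeat P8
bar 2: v0=B3 v1=G4 downbeat m6
bar 3: v0=C4 v1=E4 downbeat M3
bar 4: v0=B3 v1=D4 downbeat m3
bar 5: v0=A3 v1=A4 downbeat P8
  -> R2 @ bar 1 tick 0 v(0, 1): A3/E4 P5 -> C4/C5 P8 similar
  -> R4 @ bar 3 tick 2 v(0, 1): C4/B4 M7 untreated
  -> R4 @ bar 4 tick 3 v(0, 1): B3/F4 TT untreated
  -> R7 @ bar 4 tick 3 v(1,): B4->F4 leap 6st

(1, 0, R2, (0, 1))
(3, 2, R4, (0, 1))
(4, 3, R4, (0, 1))
(4, 3, R7, (1,))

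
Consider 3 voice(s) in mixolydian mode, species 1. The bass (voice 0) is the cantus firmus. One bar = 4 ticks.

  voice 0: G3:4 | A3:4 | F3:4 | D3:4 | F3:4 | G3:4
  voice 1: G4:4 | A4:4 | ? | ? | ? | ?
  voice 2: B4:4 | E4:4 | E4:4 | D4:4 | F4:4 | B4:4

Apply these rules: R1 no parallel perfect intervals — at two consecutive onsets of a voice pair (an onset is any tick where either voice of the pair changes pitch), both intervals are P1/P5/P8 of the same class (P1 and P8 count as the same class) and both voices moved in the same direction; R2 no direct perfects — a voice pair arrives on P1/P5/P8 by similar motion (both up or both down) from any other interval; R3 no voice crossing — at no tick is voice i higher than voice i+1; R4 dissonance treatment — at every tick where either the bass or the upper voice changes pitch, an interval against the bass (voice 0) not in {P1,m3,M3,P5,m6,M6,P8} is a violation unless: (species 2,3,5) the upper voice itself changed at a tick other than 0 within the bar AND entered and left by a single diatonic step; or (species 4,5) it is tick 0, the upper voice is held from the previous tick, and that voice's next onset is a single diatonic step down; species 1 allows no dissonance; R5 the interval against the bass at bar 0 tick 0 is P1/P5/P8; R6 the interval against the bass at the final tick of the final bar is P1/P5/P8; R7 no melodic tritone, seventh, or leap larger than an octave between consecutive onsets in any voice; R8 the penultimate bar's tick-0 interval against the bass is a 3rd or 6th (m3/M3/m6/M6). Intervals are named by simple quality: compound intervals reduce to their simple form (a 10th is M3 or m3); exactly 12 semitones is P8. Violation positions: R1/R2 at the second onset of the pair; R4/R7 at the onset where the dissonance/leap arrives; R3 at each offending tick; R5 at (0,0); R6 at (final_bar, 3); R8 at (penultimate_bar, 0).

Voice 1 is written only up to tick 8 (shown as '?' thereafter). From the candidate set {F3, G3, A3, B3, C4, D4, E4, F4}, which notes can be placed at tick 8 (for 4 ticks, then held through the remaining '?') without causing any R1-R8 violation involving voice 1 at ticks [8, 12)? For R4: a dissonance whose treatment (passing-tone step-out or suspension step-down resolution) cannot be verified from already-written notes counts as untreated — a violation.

F3: violates R1,R7
G3: violates R4,R7
A3: legal
B3: violates R4,R7
C4: violates R2
D4: legal
E4: violates R4
F4: violates R1,R3

{A3, D4}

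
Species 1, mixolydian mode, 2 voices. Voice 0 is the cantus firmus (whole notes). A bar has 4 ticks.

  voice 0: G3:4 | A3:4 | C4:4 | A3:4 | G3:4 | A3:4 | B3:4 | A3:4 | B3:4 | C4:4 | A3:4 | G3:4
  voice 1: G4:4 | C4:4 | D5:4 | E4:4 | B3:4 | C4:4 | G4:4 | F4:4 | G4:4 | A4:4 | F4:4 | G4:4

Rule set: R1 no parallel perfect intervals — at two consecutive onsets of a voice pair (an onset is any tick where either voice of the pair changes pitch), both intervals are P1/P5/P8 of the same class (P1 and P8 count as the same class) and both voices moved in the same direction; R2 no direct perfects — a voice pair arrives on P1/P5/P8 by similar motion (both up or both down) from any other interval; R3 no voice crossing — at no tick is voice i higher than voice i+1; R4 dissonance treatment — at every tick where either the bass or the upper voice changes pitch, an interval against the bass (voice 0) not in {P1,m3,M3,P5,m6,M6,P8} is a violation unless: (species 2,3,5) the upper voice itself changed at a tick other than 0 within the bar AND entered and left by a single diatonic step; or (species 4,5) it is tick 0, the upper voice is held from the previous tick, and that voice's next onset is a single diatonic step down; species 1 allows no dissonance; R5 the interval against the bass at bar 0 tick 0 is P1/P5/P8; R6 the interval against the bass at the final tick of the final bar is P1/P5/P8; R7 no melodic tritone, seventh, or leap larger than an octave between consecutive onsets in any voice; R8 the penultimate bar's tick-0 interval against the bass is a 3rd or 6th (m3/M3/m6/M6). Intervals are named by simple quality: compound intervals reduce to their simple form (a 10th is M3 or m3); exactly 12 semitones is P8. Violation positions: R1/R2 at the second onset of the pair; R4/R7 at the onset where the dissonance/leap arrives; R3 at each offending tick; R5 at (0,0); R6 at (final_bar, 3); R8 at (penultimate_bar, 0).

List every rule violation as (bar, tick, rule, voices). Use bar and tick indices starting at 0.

(2, 0, R4, (0, 1))
(2, 0, R7, (1,))
(3, 0, R2, (0, 1))
(3, 0, R7, (1,))

bar 0: v0=G3 v1=G4 downbeat P8
bar 1: v0=A3 v1=C4 downbeat m3
bar 2: v0=C4 v1=D5 downbeat M2
bar 3: v0=A3 v1=E4 downbeat P5
bar 4: v0=G3 v1=B3 downbeat M3
bar 5: v0=A3 v1=C4 downbeat m3
bar 6: v0=B3 v1=G4 downbeat m6
bar 7: v0=A3 v1=F4 downbeat m6
bar 8: v0=B3 v1=G4 downbeat m6
bar 9: v0=C4 v1=A4 downbeat M6
bar 10: v0=A3 v1=F4 downbeat m6
bar 11: v0=G3 v1=G4 downbeat P8
  -> R4 @ bar 2 tick 0 v(0, 1): C4/D5 M2 untreated
  -> R7 @ bar 2 tick 0 v(1,): C4->D5 leap 14st
  -> R2 @ bar 3 tick 0 v(0, 1): C4/D5 M2 -> A3/E4 P5 similar
  -> R7 @ bar 3 tick 0 v(1,): D5->E4 leap 10st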